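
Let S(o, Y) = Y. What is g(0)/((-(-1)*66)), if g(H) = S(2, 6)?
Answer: 1/11 ≈ 0.090909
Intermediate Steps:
g(H) = 6
g(0)/((-(-1)*66)) = 6/(-(-1)*66) = 6/(-1*(-66)) = 6/66 = (1/66)*6 = 1/11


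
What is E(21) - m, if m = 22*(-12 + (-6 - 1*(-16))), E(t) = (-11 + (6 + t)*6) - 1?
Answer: 194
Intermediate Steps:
E(t) = 24 + 6*t (E(t) = (-11 + (36 + 6*t)) - 1 = (25 + 6*t) - 1 = 24 + 6*t)
m = -44 (m = 22*(-12 + (-6 + 16)) = 22*(-12 + 10) = 22*(-2) = -44)
E(21) - m = (24 + 6*21) - 1*(-44) = (24 + 126) + 44 = 150 + 44 = 194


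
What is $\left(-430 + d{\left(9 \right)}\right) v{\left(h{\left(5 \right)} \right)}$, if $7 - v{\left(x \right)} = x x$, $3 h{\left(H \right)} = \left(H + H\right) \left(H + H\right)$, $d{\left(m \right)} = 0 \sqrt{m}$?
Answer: $\frac{4272910}{9} \approx 4.7477 \cdot 10^{5}$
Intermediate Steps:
$d{\left(m \right)} = 0$
$h{\left(H \right)} = \frac{4 H^{2}}{3}$ ($h{\left(H \right)} = \frac{\left(H + H\right) \left(H + H\right)}{3} = \frac{2 H 2 H}{3} = \frac{4 H^{2}}{3}$)
$v{\left(x \right)} = 7 - x^{2}$ ($v{\left(x \right)} = 7 - x x = 7 - x^{2}$)
$\left(-430 + d{\left(9 \right)}\right) v{\left(h{\left(5 \right)} \right)} = \left(-430 + 0\right) \left(7 - \left(\frac{4 \cdot 5^{2}}{3}\right)^{2}\right) = - 430 \left(7 - \left(\frac{4}{3} \cdot 25\right)^{2}\right) = - 430 \left(7 - \left(\frac{100}{3}\right)^{2}\right) = - 430 \left(7 - \frac{10000}{9}\right) = \left(-430\right) \left(- \frac{9937}{9}\right) = \frac{4272910}{9}$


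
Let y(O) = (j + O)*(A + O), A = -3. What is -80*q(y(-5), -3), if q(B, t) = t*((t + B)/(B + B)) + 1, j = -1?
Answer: 65/2 ≈ 32.500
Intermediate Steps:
y(O) = (-1 + O)*(-3 + O)
q(B, t) = 1 + t*(B + t)/(2*B) (q(B, t) = t*((B + t)/((2*B))) + 1 = t*((B + t)*(1/(2*B))) + 1 = t*((B + t)/(2*B)) + 1 = t*(B + t)/(2*B) + 1 = 1 + t*(B + t)/(2*B))
-80*q(y(-5), -3) = -40*((-3)² + (3 + (-5)² - 4*(-5))*(2 - 3))/(3 + (-5)² - 4*(-5)) = -40*(9 + (3 + 25 + 20)*(-1))/(3 + 25 + 20) = -40*(9 + 48*(-1))/48 = -40*(9 - 48)/48 = -40*(-39)/48 = -80*(-13/32) = 65/2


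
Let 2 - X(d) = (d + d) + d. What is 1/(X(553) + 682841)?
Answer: 1/681184 ≈ 1.4680e-6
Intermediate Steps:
X(d) = 2 - 3*d (X(d) = 2 - ((d + d) + d) = 2 - (2*d + d) = 2 - 3*d)
1/(X(553) + 682841) = 1/((2 - 3*553) + 682841) = 1/((2 - 1659) + 682841) = 1/(-1657 + 682841) = 1/681184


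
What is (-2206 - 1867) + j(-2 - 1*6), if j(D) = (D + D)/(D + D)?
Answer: -4072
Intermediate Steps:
j(D) = 1 (j(D) = (2*D)/((2*D)) = (2*D)*(1/(2*D)) = 1)
(-2206 - 1867) + j(-2 - 1*6) = (-2206 - 1867) + 1 = -4073 + 1 = -4072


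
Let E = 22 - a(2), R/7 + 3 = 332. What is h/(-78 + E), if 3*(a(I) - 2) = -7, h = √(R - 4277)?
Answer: -3*I*√1974/167 ≈ -0.79814*I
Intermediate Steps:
R = 2303 (R = -21 + 7*332 = -21 + 2324 = 2303)
h = I*√1974 (h = √(2303 - 4277) = √(-1974) = I*√1974 ≈ 44.43*I)
a(I) = -⅓ (a(I) = 2 + (⅓)*(-7) = 2 - 7/3 = -⅓)
E = 67/3 (E = 22 - 1*(-⅓) = 22 + ⅓ = 67/3 ≈ 22.333)
h/(-78 + E) = (I*√1974)/(-78 + 67/3) = (I*√1974)/(-167/3) = (I*√1974)*(-3/167) = -3*I*√1974/167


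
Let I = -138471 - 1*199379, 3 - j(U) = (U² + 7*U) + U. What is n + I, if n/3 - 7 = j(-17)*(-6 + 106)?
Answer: -382829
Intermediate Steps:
j(U) = 3 - U² - 8*U (j(U) = 3 - ((U² + 7*U) + U) = 3 - (U² + 8*U) = 3 + (-U² - 8*U) = 3 - U² - 8*U)
I = -337850 (I = -138471 - 199379 = -337850)
n = -44979 (n = 21 + 3*((3 - 1*(-17)² - 8*(-17))*(-6 + 106)) = 21 + 3*((3 - 1*289 + 136)*100) = 21 + 3*((3 - 289 + 136)*100) = 21 + 3*(-150*100) = 21 + 3*(-15000) = 21 - 45000 = -44979)
n + I = -44979 - 337850 = -382829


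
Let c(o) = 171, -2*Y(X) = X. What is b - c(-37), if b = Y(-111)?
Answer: -231/2 ≈ -115.50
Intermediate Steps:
Y(X) = -X/2
b = 111/2 (b = -1/2*(-111) = 111/2 ≈ 55.500)
b - c(-37) = 111/2 - 1*171 = 111/2 - 171 = -231/2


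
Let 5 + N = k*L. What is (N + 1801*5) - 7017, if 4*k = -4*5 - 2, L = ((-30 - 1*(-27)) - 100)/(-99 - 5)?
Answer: 411331/208 ≈ 1977.6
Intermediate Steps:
L = 103/104 (L = ((-30 + 27) - 100)/(-104) = (-3 - 100)*(-1/104) = -103*(-1/104) = 103/104 ≈ 0.99039)
k = -11/2 (k = (-4*5 - 2)/4 = (-20 - 2)/4 = (1/4)*(-22) = -11/2 ≈ -5.5000)
N = -2173/208 (N = -5 - 11/2*103/104 = -5 - 1133/208 = -2173/208 ≈ -10.447)
(N + 1801*5) - 7017 = (-2173/208 + 1801*5) - 7017 = (-2173/208 + 9005) - 7017 = 1870867/208 - 7017 = 411331/208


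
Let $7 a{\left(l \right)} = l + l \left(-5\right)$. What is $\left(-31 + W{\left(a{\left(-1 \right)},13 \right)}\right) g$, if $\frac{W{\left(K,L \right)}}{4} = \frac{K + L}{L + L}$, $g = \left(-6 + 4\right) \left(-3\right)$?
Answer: $- \frac{15786}{91} \approx -173.47$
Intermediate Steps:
$a{\left(l \right)} = - \frac{4 l}{7}$ ($a{\left(l \right)} = \frac{l + l \left(-5\right)}{7} = \frac{l - 5 l}{7} = \frac{\left(-4\right) l}{7} = - \frac{4 l}{7}$)
$g = 6$ ($g = \left(-2\right) \left(-3\right) = 6$)
$W{\left(K,L \right)} = \frac{2 \left(K + L\right)}{L}$ ($W{\left(K,L \right)} = 4 \frac{K + L}{L + L} = 4 \frac{K + L}{2 L} = \frac{2 \left(K + L\right)}{L}$)
$\left(-31 + W{\left(a{\left(-1 \right)},13 \right)}\right) g = \left(-31 + \left(2 + \frac{2 \left(\left(- \frac{4}{7}\right) \left(-1\right)\right)}{13}\right)\right) 6 = \left(-31 + \left(2 + 2 \cdot \frac{4}{7} \cdot \frac{1}{13}\right)\right) 6 = \left(-31 + \left(2 + \frac{8}{91}\right)\right) 6 = \left(-31 + \frac{190}{91}\right) 6 = \left(- \frac{2631}{91}\right) 6 = - \frac{15786}{91}$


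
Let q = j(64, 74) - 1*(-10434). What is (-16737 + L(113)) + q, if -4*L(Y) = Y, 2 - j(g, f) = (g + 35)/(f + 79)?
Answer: -430433/68 ≈ -6329.9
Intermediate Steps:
j(g, f) = 2 - (35 + g)/(79 + f) (j(g, f) = 2 - (g + 35)/(f + 79) = 2 - (35 + g)/(79 + f))
L(Y) = -Y/4
q = 177401/17 (q = (123 - 1*64 + 2*74)/(79 + 74) - 1*(-10434) = (123 - 64 + 148)/153 + 10434 = (1/153)*207 + 10434 = 23/17 + 10434 = 177401/17 ≈ 10435.)
(-16737 + L(113)) + q = (-16737 - ¼*113) + 177401/17 = (-16737 - 113/4) + 177401/17 = -67061/4 + 177401/17 = -430433/68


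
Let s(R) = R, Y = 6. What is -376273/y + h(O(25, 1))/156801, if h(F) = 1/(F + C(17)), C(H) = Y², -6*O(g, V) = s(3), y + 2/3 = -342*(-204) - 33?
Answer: -12566995890943/2329030011813 ≈ -5.3958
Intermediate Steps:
y = 209203/3 (y = -⅔ + (-342*(-204) - 33) = -⅔ + (69768 - 33) = -⅔ + 69735 = 209203/3 ≈ 69734.)
O(g, V) = -½ (O(g, V) = -⅙*3 = -½)
C(H) = 36 (C(H) = 6² = 36)
h(F) = 1/(36 + F) (h(F) = 1/(F + 36) = 1/(36 + F))
-376273/y + h(O(25, 1))/156801 = -376273/209203/3 + 1/((36 - ½)*156801) = -376273*3/209203 + (1/156801)/(71/2) = -1128819/209203 + (2/71)*(1/156801) = -1128819/209203 + 2/11132871 = -12566995890943/2329030011813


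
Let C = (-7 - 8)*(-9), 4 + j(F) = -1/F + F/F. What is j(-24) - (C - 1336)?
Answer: 28753/24 ≈ 1198.0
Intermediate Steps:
j(F) = -3 - 1/F (j(F) = -4 + (-1/F + F/F) = -4 + (-1/F + 1) = -4 + (1 - 1/F) = -3 - 1/F)
C = 135 (C = -15*(-9) = 135)
j(-24) - (C - 1336) = (-3 - 1/(-24)) - (135 - 1336) = (-3 - 1*(-1/24)) - 1*(-1201) = (-3 + 1/24) + 1201 = -71/24 + 1201 = 28753/24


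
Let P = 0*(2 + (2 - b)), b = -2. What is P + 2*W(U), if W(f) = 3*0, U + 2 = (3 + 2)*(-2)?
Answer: 0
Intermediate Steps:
U = -12 (U = -2 + (3 + 2)*(-2) = -2 + 5*(-2) = -2 - 10 = -12)
W(f) = 0
P = 0 (P = 0*(2 + (2 - 1*(-2))) = 0*(2 + (2 + 2)) = 0*(2 + 4) = 0*6 = 0)
P + 2*W(U) = 0 + 2*0 = 0 + 0 = 0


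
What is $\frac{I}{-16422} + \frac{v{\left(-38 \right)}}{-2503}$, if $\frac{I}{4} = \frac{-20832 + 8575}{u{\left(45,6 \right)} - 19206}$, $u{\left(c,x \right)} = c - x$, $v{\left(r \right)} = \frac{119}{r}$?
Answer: $\frac{137786753}{125790452622} \approx 0.0010954$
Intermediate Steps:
$I = \frac{49028}{19167}$ ($I = 4 \frac{-20832 + 8575}{\left(45 - 6\right) - 19206} = 4 \left(- \frac{12257}{\left(45 - 6\right) - 19206}\right) = 4 \left(- \frac{12257}{39 - 19206}\right) = 4 \left(- \frac{12257}{-19167}\right) = 4 \left(\left(-12257\right) \left(- \frac{1}{19167}\right)\right) = 4 \cdot \frac{12257}{19167} = \frac{49028}{19167} \approx 2.5579$)
$\frac{I}{-16422} + \frac{v{\left(-38 \right)}}{-2503} = \frac{49028}{19167 \left(-16422\right)} + \frac{119 \frac{1}{-38}}{-2503} = \frac{49028}{19167} \left(- \frac{1}{16422}\right) + 119 \left(- \frac{1}{38}\right) \left(- \frac{1}{2503}\right) = - \frac{206}{1322523} - - \frac{119}{95114} = - \frac{206}{1322523} + \frac{119}{95114} = \frac{137786753}{125790452622}$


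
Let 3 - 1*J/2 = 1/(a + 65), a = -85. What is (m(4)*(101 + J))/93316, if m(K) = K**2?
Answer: 2142/116645 ≈ 0.018363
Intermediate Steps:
J = 61/10 (J = 6 - 2/(-85 + 65) = 6 - 2/(-20) = 6 - 2*(-1/20) = 6 + 1/10 = 61/10 ≈ 6.1000)
(m(4)*(101 + J))/93316 = (4**2*(101 + 61/10))/93316 = (16*(1071/10))*(1/93316) = (8568/5)*(1/93316) = 2142/116645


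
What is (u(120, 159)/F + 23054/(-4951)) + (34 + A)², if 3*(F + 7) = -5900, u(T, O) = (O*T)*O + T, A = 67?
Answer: 253842870817/29314871 ≈ 8659.2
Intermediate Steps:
u(T, O) = T + T*O² (u(T, O) = T*O² + T = T + T*O²)
F = -5921/3 (F = -7 + (⅓)*(-5900) = -7 - 5900/3 = -5921/3 ≈ -1973.7)
(u(120, 159)/F + 23054/(-4951)) + (34 + A)² = ((120*(1 + 159²))/(-5921/3) + 23054/(-4951)) + (34 + 67)² = ((120*(1 + 25281))*(-3/5921) + 23054*(-1/4951)) + 101² = ((120*25282)*(-3/5921) - 23054/4951) + 10201 = (3033840*(-3/5921) - 23054/4951) + 10201 = (-9101520/5921 - 23054/4951) + 10201 = -45198128254/29314871 + 10201 = 253842870817/29314871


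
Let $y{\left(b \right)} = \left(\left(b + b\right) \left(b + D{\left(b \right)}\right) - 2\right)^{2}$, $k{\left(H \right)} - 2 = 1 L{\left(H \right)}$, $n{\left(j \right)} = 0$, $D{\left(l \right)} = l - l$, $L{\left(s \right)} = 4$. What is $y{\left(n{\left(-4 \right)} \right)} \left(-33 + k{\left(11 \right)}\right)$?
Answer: $-108$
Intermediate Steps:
$D{\left(l \right)} = 0$
$k{\left(H \right)} = 6$ ($k{\left(H \right)} = 2 + 1 \cdot 4 = 2 + 4 = 6$)
$y{\left(b \right)} = \left(-2 + 2 b^{2}\right)^{2}$ ($y{\left(b \right)} = \left(\left(b + b\right) \left(b + 0\right) - 2\right)^{2} = \left(2 b b - 2\right)^{2} = \left(2 b^{2} - 2\right)^{2} = \left(-2 + 2 b^{2}\right)^{2}$)
$y{\left(n{\left(-4 \right)} \right)} \left(-33 + k{\left(11 \right)}\right) = 4 \left(-1 + 0^{2}\right)^{2} \left(-33 + 6\right) = 4 \left(-1 + 0\right)^{2} \left(-27\right) = 4 \left(-1\right)^{2} \left(-27\right) = 4 \cdot 1 \left(-27\right) = 4 \left(-27\right) = -108$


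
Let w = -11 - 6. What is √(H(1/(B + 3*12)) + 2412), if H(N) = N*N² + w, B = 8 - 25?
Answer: √312118814/361 ≈ 48.939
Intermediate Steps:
B = -17
w = -17
H(N) = -17 + N³ (H(N) = N*N² - 17 = N³ - 17 = -17 + N³)
√(H(1/(B + 3*12)) + 2412) = √((-17 + (1/(-17 + 3*12))³) + 2412) = √((-17 + (1/(-17 + 36))³) + 2412) = √((-17 + (1/19)³) + 2412) = √((-17 + 1/6859) + 2412) = √(-116602/6859 + 2412) = √(16427306/6859) = √312118814/361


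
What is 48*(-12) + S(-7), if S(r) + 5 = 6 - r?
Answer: -568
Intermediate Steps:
S(r) = 1 - r (S(r) = -5 + (6 - r) = 1 - r)
48*(-12) + S(-7) = 48*(-12) + (1 - 1*(-7)) = -576 + (1 + 7) = -576 + 8 = -568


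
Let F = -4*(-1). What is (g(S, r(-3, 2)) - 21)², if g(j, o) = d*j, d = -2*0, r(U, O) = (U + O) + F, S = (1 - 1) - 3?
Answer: 441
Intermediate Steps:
F = 4
S = -3 (S = 0 - 3 = -3)
r(U, O) = 4 + O + U (r(U, O) = (U + O) + 4 = (O + U) + 4 = 4 + O + U)
d = 0
g(j, o) = 0 (g(j, o) = 0*j = 0)
(g(S, r(-3, 2)) - 21)² = (0 - 21)² = (-21)² = 441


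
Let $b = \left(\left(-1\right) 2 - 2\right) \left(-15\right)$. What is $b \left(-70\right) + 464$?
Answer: $-3736$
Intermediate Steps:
$b = 60$ ($b = \left(-2 - 2\right) \left(-15\right) = \left(-4\right) \left(-15\right) = 60$)
$b \left(-70\right) + 464 = 60 \left(-70\right) + 464 = -4200 + 464 = -3736$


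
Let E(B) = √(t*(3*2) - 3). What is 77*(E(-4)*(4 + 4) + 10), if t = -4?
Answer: 770 + 1848*I*√3 ≈ 770.0 + 3200.8*I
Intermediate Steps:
E(B) = 3*I*√3 (E(B) = √(-12*2 - 3) = √(-4*6 - 3) = √(-24 - 3) = √(-27) = 3*I*√3)
77*(E(-4)*(4 + 4) + 10) = 77*((3*I*√3)*(4 + 4) + 10) = 77*((3*I*√3)*8 + 10) = 77*(24*I*√3 + 10) = 77*(10 + 24*I*√3) = 770 + 1848*I*√3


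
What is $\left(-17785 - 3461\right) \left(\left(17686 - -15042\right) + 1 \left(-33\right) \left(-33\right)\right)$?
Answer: $-718475982$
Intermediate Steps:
$\left(-17785 - 3461\right) \left(\left(17686 - -15042\right) + 1 \left(-33\right) \left(-33\right)\right) = - 21246 \left(\left(17686 + 15042\right) - -1089\right) = - 21246 \left(32728 + 1089\right) = \left(-21246\right) 33817 = -718475982$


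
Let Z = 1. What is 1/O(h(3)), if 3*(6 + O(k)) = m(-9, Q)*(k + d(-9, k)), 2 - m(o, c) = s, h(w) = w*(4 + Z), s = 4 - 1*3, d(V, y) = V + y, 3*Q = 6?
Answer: 1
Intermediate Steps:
Q = 2 (Q = (⅓)*6 = 2)
s = 1 (s = 4 - 3 = 1)
h(w) = 5*w (h(w) = w*(4 + 1) = w*5 = 5*w)
m(o, c) = 1 (m(o, c) = 2 - 1*1 = 2 - 1 = 1)
O(k) = -9 + 2*k/3 (O(k) = -6 + (1*(k + (-9 + k)))/3 = -6 + (1*(-9 + 2*k))/3 = -6 + (-9 + 2*k)/3 = -6 + (-3 + 2*k/3) = -9 + 2*k/3)
1/O(h(3)) = 1/(-9 + 2*(5*3)/3) = 1/(-9 + (⅔)*15) = 1/(-9 + 10) = 1/1 = 1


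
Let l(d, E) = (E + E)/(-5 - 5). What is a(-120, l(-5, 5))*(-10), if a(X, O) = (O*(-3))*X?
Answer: 3600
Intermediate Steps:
l(d, E) = -E/5 (l(d, E) = (2*E)/(-10) = (2*E)*(-⅒) = -E/5)
a(X, O) = -3*O*X (a(X, O) = (-3*O)*X = -3*O*X)
a(-120, l(-5, 5))*(-10) = -3*(-⅕*5)*(-120)*(-10) = -3*(-1)*(-120)*(-10) = -360*(-10) = 3600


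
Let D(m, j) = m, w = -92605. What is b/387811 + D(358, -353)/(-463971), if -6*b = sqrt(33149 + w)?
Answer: -358/463971 - 4*I*sqrt(929)/1163433 ≈ -0.0007716 - 0.00010479*I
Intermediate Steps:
b = -4*I*sqrt(929)/3 (b = -sqrt(33149 - 92605)/6 = -4*I*sqrt(929)/3 ≈ -40.639*I)
b/387811 + D(358, -353)/(-463971) = -4*I*sqrt(929)/3/387811 + 358/(-463971) = -4*I*sqrt(929)/3*(1/387811) + 358*(-1/463971) = -4*I*sqrt(929)/1163433 - 358/463971 = -358/463971 - 4*I*sqrt(929)/1163433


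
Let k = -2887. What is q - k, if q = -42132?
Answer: -39245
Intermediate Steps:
q - k = -42132 - 1*(-2887) = -42132 + 2887 = -39245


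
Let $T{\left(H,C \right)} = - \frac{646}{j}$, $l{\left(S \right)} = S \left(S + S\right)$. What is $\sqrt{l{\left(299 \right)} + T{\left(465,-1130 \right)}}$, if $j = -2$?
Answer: $5 \sqrt{7165} \approx 423.23$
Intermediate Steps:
$l{\left(S \right)} = 2 S^{2}$ ($l{\left(S \right)} = S 2 S = 2 S^{2}$)
$T{\left(H,C \right)} = 323$ ($T{\left(H,C \right)} = - \frac{646}{-2} = \left(-646\right) \left(- \frac{1}{2}\right) = 323$)
$\sqrt{l{\left(299 \right)} + T{\left(465,-1130 \right)}} = \sqrt{2 \cdot 299^{2} + 323} = \sqrt{2 \cdot 89401 + 323} = \sqrt{178802 + 323} = \sqrt{179125} = 5 \sqrt{7165}$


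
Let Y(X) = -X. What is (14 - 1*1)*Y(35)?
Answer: -455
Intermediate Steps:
(14 - 1*1)*Y(35) = (14 - 1*1)*(-1*35) = (14 - 1)*(-35) = 13*(-35) = -455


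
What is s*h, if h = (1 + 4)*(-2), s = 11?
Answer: -110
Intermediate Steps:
h = -10 (h = 5*(-2) = -10)
s*h = 11*(-10) = -110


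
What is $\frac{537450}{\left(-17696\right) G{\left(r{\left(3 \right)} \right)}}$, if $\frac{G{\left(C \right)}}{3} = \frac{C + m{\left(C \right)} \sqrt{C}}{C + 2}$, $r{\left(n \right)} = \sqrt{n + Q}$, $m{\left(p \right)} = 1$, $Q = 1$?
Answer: $- \frac{89575}{2212} + \frac{89575 \sqrt{2}}{4424} \approx -11.861$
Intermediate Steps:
$r{\left(n \right)} = \sqrt{1 + n}$ ($r{\left(n \right)} = \sqrt{n + 1} = \sqrt{1 + n}$)
$G{\left(C \right)} = \frac{3 \left(C + \sqrt{C}\right)}{2 + C}$ ($G{\left(C \right)} = 3 \frac{C + 1 \sqrt{C}}{C + 2} = 3 \frac{C + \sqrt{C}}{2 + C} = \frac{3 \left(C + \sqrt{C}\right)}{2 + C}$)
$\frac{537450}{\left(-17696\right) G{\left(r{\left(3 \right)} \right)}} = \frac{537450}{\left(-17696\right) \frac{3 \left(\sqrt{1 + 3} + \sqrt{\sqrt{1 + 3}}\right)}{2 + \sqrt{1 + 3}}} = \frac{537450}{\left(-17696\right) \frac{3 \left(\sqrt{4} + \sqrt{\sqrt{4}}\right)}{2 + \sqrt{4}}} = \frac{537450}{\left(-17696\right) \frac{3 \left(2 + \sqrt{2}\right)}{2 + 2}} = \frac{537450}{\left(-17696\right) \frac{3 \left(2 + \sqrt{2}\right)}{4}} = \frac{537450}{\left(-17696\right) 3 \cdot \frac{1}{4} \left(2 + \sqrt{2}\right)} = \frac{537450}{\left(-17696\right) \left(\frac{3}{2} + \frac{3 \sqrt{2}}{4}\right)} = \frac{537450}{-26544 - 13272 \sqrt{2}}$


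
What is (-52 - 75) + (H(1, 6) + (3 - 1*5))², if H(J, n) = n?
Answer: -111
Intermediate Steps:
(-52 - 75) + (H(1, 6) + (3 - 1*5))² = (-52 - 75) + (6 + (3 - 1*5))² = -127 + (6 + (3 - 5))² = -127 + (6 - 2)² = -127 + 4² = -127 + 16 = -111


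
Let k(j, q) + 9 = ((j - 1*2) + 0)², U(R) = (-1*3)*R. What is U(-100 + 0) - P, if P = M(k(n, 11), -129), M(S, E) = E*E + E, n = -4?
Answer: -16212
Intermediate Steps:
U(R) = -3*R
k(j, q) = -9 + (-2 + j)² (k(j, q) = -9 + ((j - 1*2) + 0)² = -9 + ((j - 2) + 0)² = -9 + ((-2 + j) + 0)² = -9 + (-2 + j)²)
M(S, E) = E + E² (M(S, E) = E² + E = E + E²)
P = 16512 (P = -129*(1 - 129) = -129*(-128) = 16512)
U(-100 + 0) - P = -3*(-100 + 0) - 1*16512 = -3*(-100) - 16512 = 300 - 16512 = -16212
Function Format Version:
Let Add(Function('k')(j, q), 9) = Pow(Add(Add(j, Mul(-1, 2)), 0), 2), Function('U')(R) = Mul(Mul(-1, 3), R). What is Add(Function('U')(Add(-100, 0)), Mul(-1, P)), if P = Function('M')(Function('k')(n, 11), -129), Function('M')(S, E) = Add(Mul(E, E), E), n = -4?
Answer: -16212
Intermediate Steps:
Function('U')(R) = Mul(-3, R)
Function('k')(j, q) = Add(-9, Pow(Add(-2, j), 2)) (Function('k')(j, q) = Add(-9, Pow(Add(Add(j, Mul(-1, 2)), 0), 2)) = Add(-9, Pow(Add(Add(j, -2), 0), 2)) = Add(-9, Pow(Add(Add(-2, j), 0), 2)) = Add(-9, Pow(Add(-2, j), 2)))
Function('M')(S, E) = Add(E, Pow(E, 2)) (Function('M')(S, E) = Add(Pow(E, 2), E) = Add(E, Pow(E, 2)))
P = 16512 (P = Mul(-129, Add(1, -129)) = Mul(-129, -128) = 16512)
Add(Function('U')(Add(-100, 0)), Mul(-1, P)) = Add(Mul(-3, Add(-100, 0)), Mul(-1, 16512)) = Add(Mul(-3, -100), -16512) = Add(300, -16512) = -16212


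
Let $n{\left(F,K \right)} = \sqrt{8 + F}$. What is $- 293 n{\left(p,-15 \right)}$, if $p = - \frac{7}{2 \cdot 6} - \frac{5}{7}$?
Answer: $- \frac{293 \sqrt{11823}}{42} \approx -758.55$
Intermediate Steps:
$p = - \frac{109}{84}$ ($p = - \frac{7}{12} - \frac{5}{7} = - \frac{109}{84} \approx -1.2976$)
$- 293 n{\left(p,-15 \right)} = - 293 \sqrt{8 - \frac{109}{84}} = - 293 \sqrt{\frac{563}{84}} = - 293 \frac{\sqrt{11823}}{42} = - \frac{293 \sqrt{11823}}{42}$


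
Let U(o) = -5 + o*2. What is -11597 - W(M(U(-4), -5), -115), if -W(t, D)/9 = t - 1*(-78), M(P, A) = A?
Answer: -10940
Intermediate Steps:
U(o) = -5 + 2*o
W(t, D) = -702 - 9*t (W(t, D) = -9*(t - 1*(-78)) = -9*(t + 78) = -9*(78 + t) = -702 - 9*t)
-11597 - W(M(U(-4), -5), -115) = -11597 - (-702 - 9*(-5)) = -11597 - (-702 + 45) = -11597 - 1*(-657) = -11597 + 657 = -10940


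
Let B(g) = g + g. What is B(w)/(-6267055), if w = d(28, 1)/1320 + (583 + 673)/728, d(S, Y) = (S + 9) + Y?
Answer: -105349/188199661650 ≈ -5.5977e-7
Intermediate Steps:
d(S, Y) = 9 + S + Y (d(S, Y) = (9 + S) + Y = 9 + S + Y)
w = 105349/60060 (w = (9 + 28 + 1)/1320 + (583 + 673)/728 = 38*(1/1320) + 1256*(1/728) = 19/660 + 157/91 = 105349/60060 ≈ 1.7541)
B(g) = 2*g
B(w)/(-6267055) = (2*(105349/60060))/(-6267055) = (105349/30030)*(-1/6267055) = -105349/188199661650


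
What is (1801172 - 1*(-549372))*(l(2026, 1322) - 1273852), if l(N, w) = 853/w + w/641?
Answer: -1268661978488373784/423701 ≈ -2.9942e+12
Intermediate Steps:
l(N, w) = 853/w + w/641 (l(N, w) = 853/w + w*(1/641) = 853/w + w/641)
(1801172 - 1*(-549372))*(l(2026, 1322) - 1273852) = (1801172 - 1*(-549372))*((853/1322 + (1/641)*1322) - 1273852) = (1801172 + 549372)*((853*(1/1322) + 1322/641) - 1273852) = 2350544*((853/1322 + 1322/641) - 1273852) = 2350544*(2294457/847402 - 1273852) = 2350544*(-1079462438047/847402) = -1268661978488373784/423701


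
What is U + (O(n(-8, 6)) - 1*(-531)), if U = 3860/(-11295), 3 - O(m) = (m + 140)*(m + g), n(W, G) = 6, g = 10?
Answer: -4071490/2259 ≈ -1802.3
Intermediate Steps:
O(m) = 3 - (10 + m)*(140 + m) (O(m) = 3 - (m + 140)*(m + 10) = 3 - (140 + m)*(10 + m) = 3 - (10 + m)*(140 + m))
U = -772/2259 (U = 3860*(-1/11295) = -772/2259 ≈ -0.34174)
U + (O(n(-8, 6)) - 1*(-531)) = -772/2259 + ((-1397 - 1*6² - 150*6) - 1*(-531)) = -772/2259 + ((-1397 - 1*36 - 900) + 531) = -772/2259 + ((-1397 - 36 - 900) + 531) = -772/2259 + (-2333 + 531) = -772/2259 - 1802 = -4071490/2259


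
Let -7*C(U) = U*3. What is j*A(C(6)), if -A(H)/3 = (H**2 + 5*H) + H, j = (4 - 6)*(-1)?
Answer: 2592/49 ≈ 52.898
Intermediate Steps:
C(U) = -3*U/7 (C(U) = -U*3/7 = -3*U/7)
j = 2 (j = -2*(-1) = 2)
A(H) = -18*H - 3*H**2 (A(H) = -3*((H**2 + 5*H) + H) = -3*(H**2 + 6*H) = -18*H - 3*H**2)
j*A(C(6)) = 2*(-3*(-3/7*6)*(6 - 3/7*6)) = 2*(-3*(-18/7)*(6 - 18/7)) = 2*(-3*(-18/7)*24/7) = 2*(1296/49) = 2592/49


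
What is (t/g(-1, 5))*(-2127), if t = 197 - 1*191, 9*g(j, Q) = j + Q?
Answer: -57429/2 ≈ -28715.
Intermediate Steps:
g(j, Q) = Q/9 + j/9 (g(j, Q) = (j + Q)/9 = (Q + j)/9 = Q/9 + j/9)
t = 6 (t = 197 - 191 = 6)
(t/g(-1, 5))*(-2127) = (6/((⅑)*5 + (⅑)*(-1)))*(-2127) = (6/(5/9 - ⅑))*(-2127) = (6/(4/9))*(-2127) = (6*(9/4))*(-2127) = (27/2)*(-2127) = -57429/2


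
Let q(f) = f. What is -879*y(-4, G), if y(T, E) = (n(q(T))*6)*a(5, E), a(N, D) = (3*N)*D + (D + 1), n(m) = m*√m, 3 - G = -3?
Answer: 4092624*I ≈ 4.0926e+6*I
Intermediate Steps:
G = 6 (G = 3 - 1*(-3) = 3 + 3 = 6)
n(m) = m^(3/2)
a(N, D) = 1 + D + 3*D*N (a(N, D) = 3*D*N + (1 + D) = 1 + D + 3*D*N)
y(T, E) = 6*T^(3/2)*(1 + 16*E) (y(T, E) = (T^(3/2)*6)*(1 + E + 3*E*5) = (6*T^(3/2))*(1 + E + 15*E) = (6*T^(3/2))*(1 + 16*E) = 6*T^(3/2)*(1 + 16*E))
-879*y(-4, G) = -879*(-4)^(3/2)*(6 + 96*6) = -879*(-8*I)*(6 + 576) = -879*(-8*I)*582 = -(-4092624)*I = 4092624*I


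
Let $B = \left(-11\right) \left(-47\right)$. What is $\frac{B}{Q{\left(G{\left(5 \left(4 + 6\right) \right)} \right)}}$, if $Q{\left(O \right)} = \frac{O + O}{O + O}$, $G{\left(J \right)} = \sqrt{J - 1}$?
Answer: $517$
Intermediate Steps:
$G{\left(J \right)} = \sqrt{-1 + J}$
$Q{\left(O \right)} = 1$ ($Q{\left(O \right)} = \frac{2 O}{2 O} = 2 O \frac{1}{2 O} = 1$)
$B = 517$
$\frac{B}{Q{\left(G{\left(5 \left(4 + 6\right) \right)} \right)}} = \frac{517}{1} = 517 \cdot 1 = 517$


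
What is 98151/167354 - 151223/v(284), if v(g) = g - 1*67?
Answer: -25286475175/36315818 ≈ -696.29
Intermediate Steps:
v(g) = -67 + g (v(g) = g - 67 = -67 + g)
98151/167354 - 151223/v(284) = 98151/167354 - 151223/(-67 + 284) = 98151*(1/167354) - 151223/217 = 98151/167354 - 151223*1/217 = 98151/167354 - 151223/217 = -25286475175/36315818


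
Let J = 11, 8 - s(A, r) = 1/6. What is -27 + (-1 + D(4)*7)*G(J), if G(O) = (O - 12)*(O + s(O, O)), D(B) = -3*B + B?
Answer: 2093/2 ≈ 1046.5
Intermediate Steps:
s(A, r) = 47/6 (s(A, r) = 8 - 1/6 = 8 - 1*⅙ = 8 - ⅙ = 47/6)
D(B) = -2*B
G(O) = (-12 + O)*(47/6 + O) (G(O) = (O - 12)*(O + 47/6) = (-12 + O)*(47/6 + O))
-27 + (-1 + D(4)*7)*G(J) = -27 + (-1 - 2*4*7)*(-94 + 11² - 25/6*11) = -27 + (-1 - 8*7)*(-94 + 121 - 275/6) = -27 + (-1 - 56)*(-113/6) = -27 - 57*(-113/6) = -27 + 2147/2 = 2093/2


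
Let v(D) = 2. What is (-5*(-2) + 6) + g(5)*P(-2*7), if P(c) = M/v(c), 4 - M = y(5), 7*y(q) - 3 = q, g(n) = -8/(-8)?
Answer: 122/7 ≈ 17.429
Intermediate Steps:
g(n) = 1 (g(n) = -8*(-1/8) = 1)
y(q) = 3/7 + q/7
M = 20/7 (M = 4 - (3/7 + (1/7)*5) = 4 - (3/7 + 5/7) = 4 - 1*8/7 = 4 - 8/7 = 20/7 ≈ 2.8571)
P(c) = 10/7 (P(c) = (20/7)/2 = (20/7)*(1/2) = 10/7)
(-5*(-2) + 6) + g(5)*P(-2*7) = (-5*(-2) + 6) + 1*(10/7) = (10 + 6) + 10/7 = 16 + 10/7 = 122/7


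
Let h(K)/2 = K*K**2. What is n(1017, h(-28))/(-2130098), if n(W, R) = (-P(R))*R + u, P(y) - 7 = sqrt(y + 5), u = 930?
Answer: -154129/1065049 - 21952*I*sqrt(43899)/1065049 ≈ -0.14472 - 4.3185*I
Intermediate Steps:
h(K) = 2*K**3 (h(K) = 2*(K*K**2) = 2*K**3)
P(y) = 7 + sqrt(5 + y) (P(y) = 7 + sqrt(y + 5) = 7 + sqrt(5 + y))
n(W, R) = 930 + R*(-7 - sqrt(5 + R)) (n(W, R) = (-(7 + sqrt(5 + R)))*R + 930 = (-7 - sqrt(5 + R))*R + 930 = R*(-7 - sqrt(5 + R)) + 930 = 930 + R*(-7 - sqrt(5 + R)))
n(1017, h(-28))/(-2130098) = (930 - 2*(-28)**3*(7 + sqrt(5 + 2*(-28)**3)))/(-2130098) = (930 - 2*(-21952)*(7 + sqrt(5 + 2*(-21952))))*(-1/2130098) = (930 - 1*(-43904)*(7 + sqrt(5 - 43904)))*(-1/2130098) = (930 - 1*(-43904)*(7 + sqrt(-43899)))*(-1/2130098) = (930 - 1*(-43904)*(7 + I*sqrt(43899)))*(-1/2130098) = (930 + (307328 + 43904*I*sqrt(43899)))*(-1/2130098) = (308258 + 43904*I*sqrt(43899))*(-1/2130098) = -154129/1065049 - 21952*I*sqrt(43899)/1065049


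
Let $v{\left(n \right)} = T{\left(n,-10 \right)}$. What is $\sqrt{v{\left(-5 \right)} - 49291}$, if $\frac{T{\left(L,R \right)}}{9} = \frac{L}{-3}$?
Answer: $2 i \sqrt{12319} \approx 221.98 i$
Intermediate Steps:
$T{\left(L,R \right)} = - 3 L$ ($T{\left(L,R \right)} = 9 \frac{L}{-3} = 9 L \left(- \frac{1}{3}\right) = 9 \left(- \frac{L}{3}\right) = - 3 L$)
$v{\left(n \right)} = - 3 n$
$\sqrt{v{\left(-5 \right)} - 49291} = \sqrt{\left(-3\right) \left(-5\right) - 49291} = \sqrt{15 - 49291} = \sqrt{-49276} = 2 i \sqrt{12319}$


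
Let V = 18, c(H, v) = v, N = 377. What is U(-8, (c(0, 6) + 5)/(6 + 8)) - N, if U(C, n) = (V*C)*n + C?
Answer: -3487/7 ≈ -498.14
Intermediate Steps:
U(C, n) = C + 18*C*n (U(C, n) = (18*C)*n + C = 18*C*n + C = C + 18*C*n)
U(-8, (c(0, 6) + 5)/(6 + 8)) - N = -8*(1 + 18*((6 + 5)/(6 + 8))) - 1*377 = -8*(1 + 18*(11/14)) - 377 = -8*(1 + 99/7) - 377 = -8*106/7 - 377 = -848/7 - 377 = -3487/7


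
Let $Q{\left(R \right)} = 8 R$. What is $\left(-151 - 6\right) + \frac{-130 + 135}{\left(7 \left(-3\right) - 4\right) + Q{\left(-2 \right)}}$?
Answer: $- \frac{6442}{41} \approx -157.12$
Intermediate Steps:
$\left(-151 - 6\right) + \frac{-130 + 135}{\left(7 \left(-3\right) - 4\right) + Q{\left(-2 \right)}} = \left(-151 - 6\right) + \frac{-130 + 135}{\left(7 \left(-3\right) - 4\right) + 8 \left(-2\right)} = -157 + \frac{5}{\left(-21 - 4\right) - 16} = -157 + \frac{5}{-25 - 16} = -157 + \frac{5}{-41} = -157 + 5 \left(- \frac{1}{41}\right) = -157 - \frac{5}{41} = - \frac{6442}{41}$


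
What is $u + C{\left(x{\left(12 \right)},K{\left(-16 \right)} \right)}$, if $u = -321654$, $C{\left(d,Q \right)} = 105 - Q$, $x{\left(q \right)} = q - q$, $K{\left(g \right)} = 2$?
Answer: $-321551$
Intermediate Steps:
$x{\left(q \right)} = 0$
$u + C{\left(x{\left(12 \right)},K{\left(-16 \right)} \right)} = -321654 + \left(105 - 2\right) = -321654 + 103 = -321551$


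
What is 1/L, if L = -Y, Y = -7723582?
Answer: 1/7723582 ≈ 1.2947e-7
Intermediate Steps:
L = 7723582 (L = -1*(-7723582) = 7723582)
1/L = 1/7723582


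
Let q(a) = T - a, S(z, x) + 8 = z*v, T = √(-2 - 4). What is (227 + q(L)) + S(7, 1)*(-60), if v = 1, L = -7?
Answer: 294 + I*√6 ≈ 294.0 + 2.4495*I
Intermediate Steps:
T = I*√6 (T = √(-6) = I*√6 ≈ 2.4495*I)
S(z, x) = -8 + z (S(z, x) = -8 + z*1 = -8 + z)
q(a) = -a + I*√6 (q(a) = I*√6 - a = -a + I*√6)
(227 + q(L)) + S(7, 1)*(-60) = (227 + (-1*(-7) + I*√6)) + (-8 + 7)*(-60) = (227 + (7 + I*√6)) - 1*(-60) = (234 + I*√6) + 60 = 294 + I*√6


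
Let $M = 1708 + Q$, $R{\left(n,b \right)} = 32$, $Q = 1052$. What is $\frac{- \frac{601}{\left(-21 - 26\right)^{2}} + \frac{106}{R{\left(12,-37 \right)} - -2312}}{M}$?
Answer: $- \frac{39153}{476366432} \approx -8.2191 \cdot 10^{-5}$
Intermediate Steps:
$M = 2760$ ($M = 1708 + 1052 = 2760$)
$\frac{- \frac{601}{\left(-21 - 26\right)^{2}} + \frac{106}{R{\left(12,-37 \right)} - -2312}}{M} = \frac{- \frac{601}{\left(-21 - 26\right)^{2}} + \frac{106}{32 - -2312}}{2760} = \left(- \frac{601}{\left(-47\right)^{2}} + \frac{106}{32 + 2312}\right) \frac{1}{2760} = \left(- \frac{601}{2209} + \frac{106}{2344}\right) \frac{1}{2760} = \left(\left(-601\right) \frac{1}{2209} + 106 \cdot \frac{1}{2344}\right) \frac{1}{2760} = \left(- \frac{601}{2209} + \frac{53}{1172}\right) \frac{1}{2760} = \left(- \frac{587295}{2588948}\right) \frac{1}{2760} = - \frac{39153}{476366432}$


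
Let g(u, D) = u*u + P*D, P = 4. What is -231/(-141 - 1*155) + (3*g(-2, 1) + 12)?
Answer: 10887/296 ≈ 36.780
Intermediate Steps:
g(u, D) = u² + 4*D (g(u, D) = u*u + 4*D = u² + 4*D)
-231/(-141 - 1*155) + (3*g(-2, 1) + 12) = -231/(-141 - 1*155) + (3*((-2)² + 4*1) + 12) = -231/(-141 - 155) + (3*(4 + 4) + 12) = -231/(-296) + (3*8 + 12) = -231*(-1/296) + (24 + 12) = 231/296 + 36 = 10887/296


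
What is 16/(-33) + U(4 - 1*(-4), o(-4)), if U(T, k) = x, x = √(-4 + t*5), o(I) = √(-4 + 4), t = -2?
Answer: -16/33 + I*√14 ≈ -0.48485 + 3.7417*I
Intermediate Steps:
o(I) = 0 (o(I) = √0 = 0)
x = I*√14 (x = √(-4 - 2*5) = √(-4 - 10) = √(-14) = I*√14 ≈ 3.7417*I)
U(T, k) = I*√14
16/(-33) + U(4 - 1*(-4), o(-4)) = 16/(-33) + I*√14 = -1/33*16 + I*√14 = -16/33 + I*√14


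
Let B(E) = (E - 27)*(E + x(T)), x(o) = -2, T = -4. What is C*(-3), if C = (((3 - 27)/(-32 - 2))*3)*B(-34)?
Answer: -237168/17 ≈ -13951.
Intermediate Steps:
B(E) = (-27 + E)*(-2 + E) (B(E) = (E - 27)*(E - 2) = (-27 + E)*(-2 + E))
C = 79056/17 (C = (((3 - 27)/(-32 - 2))*3)*(54 + (-34)² - 29*(-34)) = (-24/(-34)*3)*(54 + 1156 + 986) = (-24*(-1/34)*3)*2196 = ((12/17)*3)*2196 = (36/17)*2196 = 79056/17 ≈ 4650.4)
C*(-3) = (79056/17)*(-3) = -237168/17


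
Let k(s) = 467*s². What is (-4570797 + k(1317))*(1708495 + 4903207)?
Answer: 5325299942593332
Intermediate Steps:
(-4570797 + k(1317))*(1708495 + 4903207) = (-4570797 + 467*1317²)*(1708495 + 4903207) = (-4570797 + 467*1734489)*6611702 = (-4570797 + 810006363)*6611702 = 805435566*6611702 = 5325299942593332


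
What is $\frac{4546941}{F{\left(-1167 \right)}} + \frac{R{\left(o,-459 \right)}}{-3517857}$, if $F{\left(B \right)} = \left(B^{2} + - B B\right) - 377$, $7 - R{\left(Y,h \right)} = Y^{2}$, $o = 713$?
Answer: $- \frac{5331765524321}{442077363} \approx -12061.0$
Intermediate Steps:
$R{\left(Y,h \right)} = 7 - Y^{2}$
$F{\left(B \right)} = -377$ ($F{\left(B \right)} = \left(B^{2} - B^{2}\right) - 377 = 0 - 377 = -377$)
$\frac{4546941}{F{\left(-1167 \right)}} + \frac{R{\left(o,-459 \right)}}{-3517857} = \frac{4546941}{-377} + \frac{7 - 713^{2}}{-3517857} = 4546941 \left(- \frac{1}{377}\right) + \left(7 - 508369\right) \left(- \frac{1}{3517857}\right) = - \frac{4546941}{377} + \left(7 - 508369\right) \left(- \frac{1}{3517857}\right) = - \frac{4546941}{377} - - \frac{169454}{1172619} = - \frac{4546941}{377} + \frac{169454}{1172619} = - \frac{5331765524321}{442077363}$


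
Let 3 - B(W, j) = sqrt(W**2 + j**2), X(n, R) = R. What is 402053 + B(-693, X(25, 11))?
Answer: 402056 - 11*sqrt(3970) ≈ 4.0136e+5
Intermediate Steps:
B(W, j) = 3 - sqrt(W**2 + j**2)
402053 + B(-693, X(25, 11)) = 402053 + (3 - sqrt((-693)**2 + 11**2)) = 402053 + (3 - sqrt(480249 + 121)) = 402053 + (3 - sqrt(480370)) = 402053 + (3 - 11*sqrt(3970)) = 402056 - 11*sqrt(3970)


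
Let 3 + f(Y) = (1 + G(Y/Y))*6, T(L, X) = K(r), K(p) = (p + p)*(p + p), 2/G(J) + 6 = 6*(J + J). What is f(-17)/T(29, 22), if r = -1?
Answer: 5/4 ≈ 1.2500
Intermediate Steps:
G(J) = 2/(-6 + 12*J) (G(J) = 2/(-6 + 6*(J + J)) = 2/(-6 + 6*(2*J)) = 2/(-6 + 12*J))
K(p) = 4*p**2 (K(p) = (2*p)*(2*p) = 4*p**2)
T(L, X) = 4 (T(L, X) = 4*(-1)**2 = 4*1 = 4)
f(Y) = 5 (f(Y) = -3 + (1 + 1/(3*(-1 + 2*(Y/Y))))*6 = -3 + (1 + 1/(3*(-1 + 2*1)))*6 = -3 + (1 + 1/(3*(-1 + 2)))*6 = -3 + (1 + (1/3)/1)*6 = -3 + (1 + (1/3)*1)*6 = -3 + (1 + 1/3)*6 = -3 + (4/3)*6 = -3 + 8 = 5)
f(-17)/T(29, 22) = 5/4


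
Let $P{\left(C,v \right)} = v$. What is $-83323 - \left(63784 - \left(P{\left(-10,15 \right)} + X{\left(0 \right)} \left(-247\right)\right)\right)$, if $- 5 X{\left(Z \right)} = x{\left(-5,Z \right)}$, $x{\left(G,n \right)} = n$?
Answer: $-147092$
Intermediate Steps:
$X{\left(Z \right)} = - \frac{Z}{5}$
$-83323 - \left(63784 - \left(P{\left(-10,15 \right)} + X{\left(0 \right)} \left(-247\right)\right)\right) = -83323 - \left(63784 - \left(15 + \left(- \frac{1}{5}\right) 0 \left(-247\right)\right)\right) = -83323 - \left(63784 - \left(15 + 0 \left(-247\right)\right)\right) = -83323 - \left(63784 - \left(15 + 0\right)\right) = -83323 - \left(63784 - 15\right) = -83323 - 63769 = -147092$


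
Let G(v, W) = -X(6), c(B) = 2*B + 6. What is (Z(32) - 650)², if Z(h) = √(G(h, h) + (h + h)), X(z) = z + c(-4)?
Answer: 422560 - 2600*√15 ≈ 4.1249e+5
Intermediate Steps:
c(B) = 6 + 2*B
X(z) = -2 + z (X(z) = z + (6 + 2*(-4)) = z + (6 - 8) = z - 2 = -2 + z)
G(v, W) = -4 (G(v, W) = -(-2 + 6) = -1*4 = -4)
Z(h) = √(-4 + 2*h) (Z(h) = √(-4 + (h + h)) = √(-4 + 2*h))
(Z(32) - 650)² = (√(-4 + 2*32) - 650)² = (√(-4 + 64) - 650)² = (√60 - 650)² = (2*√15 - 650)² = (-650 + 2*√15)²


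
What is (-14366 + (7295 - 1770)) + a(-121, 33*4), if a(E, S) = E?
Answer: -8962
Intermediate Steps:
(-14366 + (7295 - 1770)) + a(-121, 33*4) = (-14366 + (7295 - 1770)) - 121 = (-14366 + 5525) - 121 = -8841 - 121 = -8962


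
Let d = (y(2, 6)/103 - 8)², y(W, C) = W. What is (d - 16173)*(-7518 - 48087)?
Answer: 9503098737165/10609 ≈ 8.9576e+8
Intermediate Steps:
d = 675684/10609 (d = (2/103 - 8)² = (-822/103)² = 675684/10609 ≈ 63.690)
(d - 16173)*(-7518 - 48087) = (675684/10609 - 16173)*(-7518 - 48087) = -170903673/10609*(-55605) = 9503098737165/10609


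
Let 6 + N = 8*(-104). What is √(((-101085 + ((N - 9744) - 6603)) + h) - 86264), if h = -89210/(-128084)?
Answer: I*√6932796223046/5822 ≈ 452.25*I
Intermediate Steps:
h = 4055/5822 (h = -89210*(-1/128084) = 4055/5822 ≈ 0.69650)
N = -838 (N = -6 + 8*(-104) = -6 - 832 = -838)
√(((-101085 + ((N - 9744) - 6603)) + h) - 86264) = √(((-101085 + ((-838 - 9744) - 6603)) + 4055/5822) - 86264) = √(((-101085 + (-10582 - 6603)) + 4055/5822) - 86264) = √(((-101085 - 17185) + 4055/5822) - 86264) = √((-118270 + 4055/5822) - 86264) = √(-688563885/5822 - 86264) = √(-1190792893/5822) = I*√6932796223046/5822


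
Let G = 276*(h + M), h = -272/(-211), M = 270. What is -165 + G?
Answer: 15763977/211 ≈ 74711.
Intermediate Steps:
h = 272/211 (h = -272*(-1/211) = 272/211 ≈ 1.2891)
G = 15798792/211 (G = 276*(272/211 + 270) = 276*(57242/211) = 15798792/211 ≈ 74876.)
-165 + G = -165 + 15798792/211 = 15763977/211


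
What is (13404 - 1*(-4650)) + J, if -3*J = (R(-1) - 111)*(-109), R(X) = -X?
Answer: 42172/3 ≈ 14057.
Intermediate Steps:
J = -11990/3 (J = -(-1*(-1) - 111)*(-109)/3 = -(1 - 111)*(-109)/3 = -(-110)*(-109)/3 = -⅓*11990 = -11990/3 ≈ -3996.7)
(13404 - 1*(-4650)) + J = (13404 - 1*(-4650)) - 11990/3 = (13404 + 4650) - 11990/3 = 18054 - 11990/3 = 42172/3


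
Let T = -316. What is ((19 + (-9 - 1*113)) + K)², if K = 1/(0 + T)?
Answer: 1059437401/99856 ≈ 10610.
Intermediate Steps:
K = -1/316 (K = 1/(0 - 316) = 1/(-316) = -1/316 ≈ -0.0031646)
((19 + (-9 - 1*113)) + K)² = ((19 + (-9 - 1*113)) - 1/316)² = ((19 + (-9 - 113)) - 1/316)² = ((19 - 122) - 1/316)² = (-103 - 1/316)² = (-32549/316)² = 1059437401/99856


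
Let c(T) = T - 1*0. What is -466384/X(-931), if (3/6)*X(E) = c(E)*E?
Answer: -233192/866761 ≈ -0.26904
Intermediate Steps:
c(T) = T (c(T) = T + 0 = T)
X(E) = 2*E² (X(E) = 2*(E*E) = 2*E²)
-466384/X(-931) = -466384/(2*(-931)²) = -466384/(2*866761) = -466384/1733522 = -466384*1/1733522 = -233192/866761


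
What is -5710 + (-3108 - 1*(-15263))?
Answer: 6445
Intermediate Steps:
-5710 + (-3108 - 1*(-15263)) = -5710 + (-3108 + 15263) = -5710 + 12155 = 6445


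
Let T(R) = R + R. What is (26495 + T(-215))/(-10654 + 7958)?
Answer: -26065/2696 ≈ -9.6680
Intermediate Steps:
T(R) = 2*R
(26495 + T(-215))/(-10654 + 7958) = (26495 + 2*(-215))/(-10654 + 7958) = (26495 - 430)/(-2696) = 26065*(-1/2696) = -26065/2696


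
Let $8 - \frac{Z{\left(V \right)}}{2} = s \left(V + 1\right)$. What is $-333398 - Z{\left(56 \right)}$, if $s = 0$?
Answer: $-333414$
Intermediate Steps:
$Z{\left(V \right)} = 16$ ($Z{\left(V \right)} = 16 - 2 \cdot 0 \left(V + 1\right) = 16 - 2 \cdot 0 \left(1 + V\right) = 16 - 0 = 16 + 0 = 16$)
$-333398 - Z{\left(56 \right)} = -333398 - 16 = -333414$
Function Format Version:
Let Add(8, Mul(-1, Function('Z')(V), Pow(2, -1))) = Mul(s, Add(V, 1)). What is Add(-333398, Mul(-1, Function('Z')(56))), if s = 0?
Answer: -333414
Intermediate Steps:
Function('Z')(V) = 16 (Function('Z')(V) = Add(16, Mul(-2, Mul(0, Add(V, 1)))) = Add(16, Mul(-2, Mul(0, Add(1, V)))) = Add(16, Mul(-2, 0)) = Add(16, 0) = 16)
Add(-333398, Mul(-1, Function('Z')(56))) = Add(-333398, Mul(-1, 16)) = Add(-333398, -16) = -333414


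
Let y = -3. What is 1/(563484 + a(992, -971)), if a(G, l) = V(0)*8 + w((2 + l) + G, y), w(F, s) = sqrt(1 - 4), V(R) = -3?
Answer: 187820/105829057201 - I*sqrt(3)/317487171603 ≈ 1.7747e-6 - 5.4555e-12*I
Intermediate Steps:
w(F, s) = I*sqrt(3) (w(F, s) = sqrt(-3) = I*sqrt(3))
a(G, l) = -24 + I*sqrt(3) (a(G, l) = -3*8 + I*sqrt(3) = -24 + I*sqrt(3))
1/(563484 + a(992, -971)) = 1/(563484 + (-24 + I*sqrt(3))) = 1/(563460 + I*sqrt(3))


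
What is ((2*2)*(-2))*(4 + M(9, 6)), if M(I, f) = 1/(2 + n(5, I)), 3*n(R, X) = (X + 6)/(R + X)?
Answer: -1168/33 ≈ -35.394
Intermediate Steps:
n(R, X) = (6 + X)/(3*(R + X)) (n(R, X) = ((X + 6)/(R + X))/3 = ((6 + X)/(R + X))/3 = (6 + X)/(3*(R + X)))
M(I, f) = 1/(2 + (2 + I/3)/(5 + I))
((2*2)*(-2))*(4 + M(9, 6)) = ((2*2)*(-2))*(4 + 3*(5 + 9)/(36 + 7*9)) = (4*(-2))*(4 + 3*14/(36 + 63)) = -8*(4 + 3*14/99) = -8*(4 + 3*(1/99)*14) = -8*(4 + 14/33) = -8*146/33 = -1168/33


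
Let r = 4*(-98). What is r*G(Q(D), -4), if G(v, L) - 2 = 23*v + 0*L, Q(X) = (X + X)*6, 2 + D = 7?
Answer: -541744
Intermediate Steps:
D = 5 (D = -2 + 7 = 5)
Q(X) = 12*X (Q(X) = (2*X)*6 = 12*X)
G(v, L) = 2 + 23*v (G(v, L) = 2 + (23*v + 0*L) = 2 + (23*v + 0) = 2 + 23*v)
r = -392
r*G(Q(D), -4) = -392*(2 + 23*(12*5)) = -392*(2 + 23*60) = -392*(2 + 1380) = -392*1382 = -541744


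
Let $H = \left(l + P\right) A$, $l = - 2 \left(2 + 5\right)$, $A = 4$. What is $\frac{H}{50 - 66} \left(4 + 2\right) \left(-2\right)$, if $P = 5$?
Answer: $-27$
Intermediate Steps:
$l = -14$ ($l = \left(-2\right) 7 = -14$)
$H = -36$ ($H = \left(-14 + 5\right) 4 = \left(-9\right) 4 = -36$)
$\frac{H}{50 - 66} \left(4 + 2\right) \left(-2\right) = - \frac{36}{50 - 66} \left(4 + 2\right) \left(-2\right) = - \frac{36}{-16} \cdot 6 \left(-2\right) = \left(-36\right) \left(- \frac{1}{16}\right) \left(-12\right) = \frac{9}{4} \left(-12\right) = -27$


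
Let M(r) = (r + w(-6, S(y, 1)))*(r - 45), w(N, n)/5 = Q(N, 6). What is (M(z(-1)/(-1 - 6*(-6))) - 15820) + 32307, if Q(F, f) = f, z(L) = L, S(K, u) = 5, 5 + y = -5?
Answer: 18543351/1225 ≈ 15137.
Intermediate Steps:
y = -10 (y = -5 - 5 = -10)
w(N, n) = 30 (w(N, n) = 5*6 = 30)
M(r) = (-45 + r)*(30 + r) (M(r) = (r + 30)*(r - 45) = (30 + r)*(-45 + r) = (-45 + r)*(30 + r))
(M(z(-1)/(-1 - 6*(-6))) - 15820) + 32307 = ((-1350 + (-1/(-1 - 6*(-6)))² - (-15)/(-1 - 6*(-6))) - 15820) + 32307 = ((-1350 + (-1/(-1 + 36))² - (-15)/(-1 + 36)) - 15820) + 32307 = ((-1350 + (-1/35)² - (-15)/35) - 15820) + 32307 = ((-1350 + (-1*1/35)² - (-15)/35) - 15820) + 32307 = ((-1350 + (-1/35)² - 15*(-1/35)) - 15820) + 32307 = ((-1350 + 1/1225 + 3/7) - 15820) + 32307 = (-1653224/1225 - 15820) + 32307 = -21032724/1225 + 32307 = 18543351/1225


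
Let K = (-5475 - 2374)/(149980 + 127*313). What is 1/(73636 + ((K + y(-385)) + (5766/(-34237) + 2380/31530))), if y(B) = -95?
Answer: 20481321238791/1506214094586251390 ≈ 1.3598e-5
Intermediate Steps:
K = -7849/189731 (K = -7849/(149980 + 39751) = -7849/189731 ≈ -0.041369)
1/(73636 + ((K + y(-385)) + (5766/(-34237) + 2380/31530))) = 1/(73636 + ((-7849/189731 - 95) + (5766/(-34237) + 2380/31530))) = 1/(73636 + (-18032294/189731 + (5766*(-1/34237) + 2380*(1/31530)))) = 1/(73636 + (-18032294/189731 + (-5766/34237 + 238/3153))) = 1/(73636 + (-18032294/189731 - 10031792/107949261)) = 1/(73636 - 1948476153362686/20481321238791) = 1/(1506214094586251390/20481321238791) = 20481321238791/1506214094586251390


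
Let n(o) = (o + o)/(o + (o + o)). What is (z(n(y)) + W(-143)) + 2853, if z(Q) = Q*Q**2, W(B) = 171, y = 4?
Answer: 81656/27 ≈ 3024.3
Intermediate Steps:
n(o) = 2/3 (n(o) = (2*o)/(o + 2*o) = (2*o)/((3*o)) = (2*o)*(1/(3*o)) = 2/3)
z(Q) = Q**3
(z(n(y)) + W(-143)) + 2853 = ((2/3)**3 + 171) + 2853 = (8/27 + 171) + 2853 = 4625/27 + 2853 = 81656/27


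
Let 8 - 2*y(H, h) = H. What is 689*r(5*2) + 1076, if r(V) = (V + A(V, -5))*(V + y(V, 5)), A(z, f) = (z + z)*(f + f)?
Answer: -1177114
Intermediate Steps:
A(z, f) = 4*f*z (A(z, f) = (2*z)*(2*f) = 4*f*z)
y(H, h) = 4 - H/2
r(V) = -19*V*(4 + V/2) (r(V) = (V + 4*(-5)*V)*(V + (4 - V/2)) = (V - 20*V)*(4 + V/2) = (-19*V)*(4 + V/2) = -19*V*(4 + V/2))
689*r(5*2) + 1076 = 689*(19*(5*2)*(-8 - 5*2)/2) + 1076 = 689*((19/2)*10*(-8 - 1*10)) + 1076 = 689*((19/2)*10*(-8 - 10)) + 1076 = 689*((19/2)*10*(-18)) + 1076 = 689*(-1710) + 1076 = -1178190 + 1076 = -1177114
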